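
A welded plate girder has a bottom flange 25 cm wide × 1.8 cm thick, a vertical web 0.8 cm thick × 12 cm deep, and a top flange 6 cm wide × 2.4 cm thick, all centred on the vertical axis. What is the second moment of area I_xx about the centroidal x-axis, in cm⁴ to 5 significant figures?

I_xx ≈ 2403.3 cm⁴

Break the section into simple shapes (no overlaps), measuring from the bottom-left corner of the bounding box.
Bottom plate: 25 × 1.8, A = 45 cm², y = 0.9 cm, Ī = 12.15 cm⁴.
Web plate: 0.8 × 12, A = 9.6 cm², y = 7.8 cm, Ī = 115.2 cm⁴.
Top plate: 6 × 2.4, A = 14.4 cm², y = 15 cm, Ī = 6.912 cm⁴.
Centroid: ȳ = ΣA·y / ΣA = 4.802609 cm.
Transfer each piece to the centroidal x-axis using Ī + A·d² with d = y − 4.802609:
  bottom plate: d = -3.902609 cm → contributes +697.516 cm⁴
  web plate: d = 2.997391 cm → contributes +201.4498 cm⁴
  top plate: d = 10.19739 cm → contributes +1504.322 cm⁴
Total I = 2403.288 cm⁴.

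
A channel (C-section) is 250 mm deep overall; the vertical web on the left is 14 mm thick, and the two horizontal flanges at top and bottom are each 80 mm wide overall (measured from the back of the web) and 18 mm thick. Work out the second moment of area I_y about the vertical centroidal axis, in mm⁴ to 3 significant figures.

Decompose the section into non-overlapping parts with the origin at the bottom-left of its bounding rectangle.
Web: 14 × 250, A = 3 500 mm², x = 7 mm, Ī = 57 167 mm⁴.
Top flange (beyond web): 66 × 18, A = 1 188 mm², x = 47 mm, Ī = 431 244 mm⁴.
Bottom flange (beyond web): 66 × 18, A = 1 188 mm², x = 47 mm, Ī = 431 244 mm⁴.
Centroid: x̄ = ΣA·x / ΣA = 23.174 mm.
Transfer each piece to the vertical centroidal axis using Ī + A·d² with d = x − 23.174:
  web: d = -16.174 mm → contributes +972 791 mm⁴
  top flange (beyond web): d = 23.826 mm → contributes +1 105 631 mm⁴
  bottom flange (beyond web): d = 23.826 mm → contributes +1 105 631 mm⁴
Total I = 3 184 052 mm⁴.

I_y ≈ 3.18 × 10⁶ mm⁴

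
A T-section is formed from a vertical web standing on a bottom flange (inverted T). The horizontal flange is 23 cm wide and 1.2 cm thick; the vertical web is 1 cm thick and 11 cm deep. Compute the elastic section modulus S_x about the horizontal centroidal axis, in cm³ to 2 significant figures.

S_x ≈ 41 cm³

Break the section into simple shapes (no overlaps), measuring from the bottom-left corner of the bounding box.
Flange: 23 × 1.2, A = 27.6 cm², y = 0.6 cm, Ī = 3.312 cm⁴.
Web: 1 × 11, A = 11 cm², y = 6.7 cm, Ī = 110.9 cm⁴.
Centroid: ȳ = ΣA·y / ΣA = 2.338 cm.
Transfer each piece to the horizontal centroidal axis using Ī + A·d² with d = y − 2.338:
  flange: d = -1.738 cm → contributes +86.71 cm⁴
  web: d = 4.362 cm → contributes +320.2 cm⁴
Total I = 406.9 cm⁴.
Extreme fibre distance c = 9.862 cm; S = I/c = 41.26 cm³.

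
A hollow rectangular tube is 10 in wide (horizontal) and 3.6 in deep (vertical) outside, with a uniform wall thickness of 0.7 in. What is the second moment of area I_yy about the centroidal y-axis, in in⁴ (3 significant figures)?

I_yy ≈ 183 in⁴

Break the section into simple shapes (no overlaps), measuring from the bottom-left corner of the bounding box.
Outer rectangle: 10 × 3.6, A = 36 in², x = 5 in, Ī = 300 in⁴.
Inner void (subtracted): 8.6 × 2.2, A = 18.92 in², x = 5 in, Ī = 116.61 in⁴.
By symmetry the centroid is at mid-width, x̄ = 5 in.
All pieces are centred on the centroidal y-axis, so I = ΣĪ (holes subtracted) = 183.39 in⁴.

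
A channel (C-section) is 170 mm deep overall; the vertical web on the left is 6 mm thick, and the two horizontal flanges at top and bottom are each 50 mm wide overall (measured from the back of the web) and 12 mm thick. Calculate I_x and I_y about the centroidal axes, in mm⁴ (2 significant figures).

Split into non-overlapping primitives; take the origin at the lower-left of the bounding box.
Web: 6 × 170, A = 1 020 mm², y = 85 mm, Ī = 2 456 500 mm⁴.
Top flange (beyond web): 44 × 12, A = 528 mm², y = 164 mm, Ī = 6 336 mm⁴.
Bottom flange (beyond web): 44 × 12, A = 528 mm², y = 6 mm, Ī = 6 336 mm⁴.
By symmetry the centroid is at mid-height, ȳ = 85 mm.
Transfer each piece to the centroidal x-axis using Ī + A·d² with d = y − 85:
  web: d = 0 mm → contributes +2 456 500 mm⁴
  top flange (beyond web): d = 79 mm → contributes +3 301 584 mm⁴
  bottom flange (beyond web): d = -79 mm → contributes +3 301 584 mm⁴
Total I = 9 059 668 mm⁴.
For the y-axis: x̄ = 15.72 mm.
Repeating about the centroidal y-axis gives I_y = 497 705 mm⁴.

I_x ≈ 9.1 × 10⁶ mm⁴, I_y ≈ 5.0 × 10⁵ mm⁴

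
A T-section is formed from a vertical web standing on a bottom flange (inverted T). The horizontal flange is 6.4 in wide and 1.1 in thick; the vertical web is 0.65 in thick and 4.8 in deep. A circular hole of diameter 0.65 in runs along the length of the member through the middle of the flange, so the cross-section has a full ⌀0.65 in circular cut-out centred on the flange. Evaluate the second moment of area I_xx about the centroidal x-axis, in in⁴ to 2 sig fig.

Treat the section as a set of non-overlapping primitives; coordinates are from the bounding-box lower-left.
Flange: 6.4 × 1.1, A = 7.04 in², y = 0.55 in, Ī = 0.7099 in⁴.
Web: 0.65 × 4.8, A = 3.12 in², y = 3.5 in, Ī = 5.99 in⁴.
Hole (subtracted): ⌀0.65, A = 0.3318 in², y = 0.55 in, Ī = 0.008762 in⁴.
Centroid: ȳ = ΣA·y / ΣA = 1.486 in.
Transfer each piece to the centroidal x-axis using Ī + A·d² with d = y − 1.486:
  flange: d = -0.9365 in → contributes +6.884 in⁴
  web: d = 2.014 in → contributes +18.64 in⁴
  hole: d = -0.9365 in → contributes −0.2998 in⁴
Total I = 25.22 in⁴.

I_xx ≈ 25 in⁴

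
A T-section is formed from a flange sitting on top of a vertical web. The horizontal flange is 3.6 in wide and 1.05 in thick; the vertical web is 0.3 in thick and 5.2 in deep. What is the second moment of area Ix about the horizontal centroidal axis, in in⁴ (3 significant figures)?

Ix ≈ 14.6 in⁴

Treat the section as a set of non-overlapping primitives; coordinates are from the bounding-box lower-left.
Flange: 3.6 × 1.05, A = 3.78 in², y = 5.725 in, Ī = 0.34729 in⁴.
Web: 0.3 × 5.2, A = 1.56 in², y = 2.6 in, Ī = 3.5152 in⁴.
Centroid: ȳ = ΣA·y / ΣA = 4.8121 in.
Transfer each piece to the horizontal centroidal axis using Ī + A·d² with d = y − 4.8121:
  flange: d = 0.91292 in → contributes +3.4976 in⁴
  web: d = -2.2121 in → contributes +11.149 in⁴
Total I = 14.646 in⁴.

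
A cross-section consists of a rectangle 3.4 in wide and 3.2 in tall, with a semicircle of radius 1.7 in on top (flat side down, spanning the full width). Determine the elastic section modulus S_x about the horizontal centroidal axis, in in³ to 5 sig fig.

S_x ≈ 10.496 in³

Decompose the section into non-overlapping parts with the origin at the bottom-left of its bounding rectangle.
Rectangular body: 3.4 × 3.2, A = 10.88 in², y = 1.6 in, Ī = 9.284267 in⁴.
Semicircular cap: semicircle r = 1.7, A = 4.539601 in², y = 3.921502 in, Ī = 0.9167011 in⁴.
Centroid: ȳ = ΣA·y / ΣA = 2.283461 in.
Transfer each piece to the horizontal centroidal axis using Ī + A·d² with d = y − 2.283461:
  rectangular body: d = -0.683461 in → contributes +14.36652 in⁴
  semicircular cap: d = 1.638041 in → contributes +13.09727 in⁴
Total I = 27.46379 in⁴.
Extreme fibre distance c = 2.616539 in; S = I/c = 10.49623 in³.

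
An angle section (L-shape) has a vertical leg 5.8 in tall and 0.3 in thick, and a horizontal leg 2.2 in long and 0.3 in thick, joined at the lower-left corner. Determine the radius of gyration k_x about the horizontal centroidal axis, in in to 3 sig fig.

Break the section into simple shapes (no overlaps), measuring from the bottom-left corner of the bounding box.
Vertical leg: 0.3 × 5.8, A = 1.74 in², y = 2.9 in, Ī = 4.8778 in⁴.
Horizontal leg (remainder): 1.9 × 0.3, A = 0.57 in², y = 0.15 in, Ī = 0.004275 in⁴.
Centroid: ȳ = ΣA·y / ΣA = 2.2214 in.
Transfer each piece to the horizontal centroidal axis using Ī + A·d² with d = y − 2.2214:
  vertical leg: d = 0.67857 in → contributes +5.679 in⁴
  horizontal leg (remainder): d = -2.0714 in → contributes +2.45 in⁴
Total I = 8.129 in⁴.
Radius of gyration: k = √(I/A) = √(8.129 / 2.31) = 1.8759 in.

k_x ≈ 1.88 in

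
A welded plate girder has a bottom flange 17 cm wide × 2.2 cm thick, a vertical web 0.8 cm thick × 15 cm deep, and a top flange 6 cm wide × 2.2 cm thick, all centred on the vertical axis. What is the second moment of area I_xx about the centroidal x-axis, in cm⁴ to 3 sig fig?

I_xx ≈ 3300 cm⁴

Treat the section as a set of non-overlapping primitives; coordinates are from the bounding-box lower-left.
Bottom plate: 17 × 2.2, A = 37.4 cm², y = 1.1 cm, Ī = 15.085 cm⁴.
Web plate: 0.8 × 15, A = 12 cm², y = 9.7 cm, Ī = 225 cm⁴.
Top plate: 6 × 2.2, A = 13.2 cm², y = 18.3 cm, Ī = 5.324 cm⁴.
Centroid: ȳ = ΣA·y / ΣA = 6.3754 cm.
Transfer each piece to the centroidal x-axis using Ī + A·d² with d = y − 6.3754:
  bottom plate: d = -5.2754 cm → contributes +1055.9 cm⁴
  web plate: d = 3.3246 cm → contributes +357.64 cm⁴
  top plate: d = 11.925 cm → contributes +1882.3 cm⁴
Total I = 3295.9 cm⁴.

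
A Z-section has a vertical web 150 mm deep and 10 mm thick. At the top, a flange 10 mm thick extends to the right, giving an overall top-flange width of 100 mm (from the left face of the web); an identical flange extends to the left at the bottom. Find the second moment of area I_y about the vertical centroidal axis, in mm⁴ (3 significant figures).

Split into non-overlapping primitives; take the origin at the lower-left of the bounding box.
Web: 10 × 150, A = 1 500 mm², x = 95 mm, Ī = 12 500 mm⁴.
Top flange (beyond web): 90 × 10, A = 900 mm², x = 145 mm, Ī = 607 500 mm⁴.
Bottom flange (beyond web): 90 × 10, A = 900 mm², x = 45 mm, Ī = 607 500 mm⁴.
Centroid: x̄ = ΣA·x / ΣA = 95 mm.
Transfer each piece to the vertical centroidal axis using Ī + A·d² with d = x − 95:
  web: d = 0 mm → contributes +12 500 mm⁴
  top flange (beyond web): d = 50 mm → contributes +2 857 500 mm⁴
  bottom flange (beyond web): d = -50 mm → contributes +2 857 500 mm⁴
Total I = 5 727 500 mm⁴.

I_y ≈ 5.73 × 10⁶ mm⁴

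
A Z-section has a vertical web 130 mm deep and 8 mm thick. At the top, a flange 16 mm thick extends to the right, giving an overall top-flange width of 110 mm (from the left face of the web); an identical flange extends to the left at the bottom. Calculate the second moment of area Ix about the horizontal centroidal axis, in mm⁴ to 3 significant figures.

Ix ≈ 1.21 × 10⁷ mm⁴

Decompose the section into non-overlapping parts with the origin at the bottom-left of its bounding rectangle.
Web: 8 × 130, A = 1 040 mm², y = 65 mm, Ī = 1 464 667 mm⁴.
Top flange (beyond web): 102 × 16, A = 1 632 mm², y = 122 mm, Ī = 34 816 mm⁴.
Bottom flange (beyond web): 102 × 16, A = 1 632 mm², y = 8 mm, Ī = 34 816 mm⁴.
Centroid: ȳ = ΣA·y / ΣA = 65 mm.
Transfer each piece to the horizontal centroidal axis using Ī + A·d² with d = y − 65:
  web: d = 0 mm → contributes +1 464 667 mm⁴
  top flange (beyond web): d = 57 mm → contributes +5 337 184 mm⁴
  bottom flange (beyond web): d = -57 mm → contributes +5 337 184 mm⁴
Total I = 12 139 035 mm⁴.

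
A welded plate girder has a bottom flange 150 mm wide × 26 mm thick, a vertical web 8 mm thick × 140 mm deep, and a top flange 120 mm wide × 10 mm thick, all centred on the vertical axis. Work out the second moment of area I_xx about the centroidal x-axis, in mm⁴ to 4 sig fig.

Treat the section as a set of non-overlapping primitives; coordinates are from the bounding-box lower-left.
Bottom plate: 150 × 26, A = 3 900 mm², y = 13 mm, Ī = 219 700 mm⁴.
Web plate: 8 × 140, A = 1 120 mm², y = 96 mm, Ī = 1 829 333 mm⁴.
Top plate: 120 × 10, A = 1 200 mm², y = 171 mm, Ī = 10 000 mm⁴.
Centroid: ȳ = ΣA·y / ΣA = 58.4277 mm.
Transfer each piece to the centroidal x-axis using Ī + A·d² with d = y − 58.4277:
  bottom plate: d = -45.4277 mm → contributes +8 268 019 mm⁴
  web plate: d = 37.5723 mm → contributes +3 410 416 mm⁴
  top plate: d = 112.572 mm → contributes +15 217 040 mm⁴
Total I = 26 895 476 mm⁴.

I_xx ≈ 2.690 × 10⁷ mm⁴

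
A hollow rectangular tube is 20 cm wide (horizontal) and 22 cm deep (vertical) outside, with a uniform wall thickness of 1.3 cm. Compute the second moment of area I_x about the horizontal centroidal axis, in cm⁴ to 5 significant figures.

Split into non-overlapping primitives; take the origin at the lower-left of the bounding box.
Outer rectangle: 20 × 22, A = 440 cm², y = 11 cm, Ī = 17746.67 cm⁴.
Inner void (subtracted): 17.4 × 19.4, A = 337.56 cm², y = 11 cm, Ī = 10587.01 cm⁴.
By symmetry the centroid is at mid-height, ȳ = 11 cm.
All pieces are centred on the horizontal centroidal axis, so I = ΣĪ (holes subtracted) = 7159.66 cm⁴.

I_x ≈ 7159.7 cm⁴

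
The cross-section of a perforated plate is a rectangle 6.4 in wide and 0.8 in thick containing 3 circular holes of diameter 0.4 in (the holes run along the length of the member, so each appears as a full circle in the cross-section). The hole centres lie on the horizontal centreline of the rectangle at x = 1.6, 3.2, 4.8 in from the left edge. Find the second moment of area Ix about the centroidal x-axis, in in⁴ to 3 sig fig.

Treat the section as a set of non-overlapping primitives; coordinates are from the bounding-box lower-left.
Plate: 6.4 × 0.8, A = 5.12 in², y = 0.4 in, Ī = 0.27307 in⁴.
Hole 1 (subtracted): ⌀0.4, A = 0.12566 in², y = 0.4 in, Ī = 0.0012566 in⁴.
Hole 2 (subtracted): ⌀0.4, A = 0.12566 in², y = 0.4 in, Ī = 0.0012566 in⁴.
Hole 3 (subtracted): ⌀0.4, A = 0.12566 in², y = 0.4 in, Ī = 0.0012566 in⁴.
By symmetry the centroid is at mid-height, ȳ = 0.4 in.
All pieces are centred on the centroidal x-axis, so I = ΣĪ (holes subtracted) = 0.2693 in⁴.

Ix ≈ 0.269 in⁴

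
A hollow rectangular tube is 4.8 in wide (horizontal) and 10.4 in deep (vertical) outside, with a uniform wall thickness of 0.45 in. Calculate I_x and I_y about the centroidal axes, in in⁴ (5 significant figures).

I_x ≈ 171.30 in⁴, I_y ≈ 48.886 in⁴

Treat the section as a set of non-overlapping primitives; coordinates are from the bounding-box lower-left.
Outer rectangle: 4.8 × 10.4, A = 49.92 in², y = 5.2 in, Ī = 449.9456 in⁴.
Inner void (subtracted): 3.9 × 9.5, A = 37.05 in², y = 5.2 in, Ī = 278.6469 in⁴.
By symmetry the centroid is at mid-height, ȳ = 5.2 in.
All pieces are centred on the centroidal x-axis, so I = ΣĪ (holes subtracted) = 171.2987 in⁴.
Repeating about the centroidal y-axis gives I_y = 48.88553 in⁴.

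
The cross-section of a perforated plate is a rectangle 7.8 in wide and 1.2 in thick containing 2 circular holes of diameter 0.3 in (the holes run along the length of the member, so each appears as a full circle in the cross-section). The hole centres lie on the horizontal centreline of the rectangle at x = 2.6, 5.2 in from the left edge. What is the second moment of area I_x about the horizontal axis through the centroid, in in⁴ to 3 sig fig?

I_x ≈ 1.12 in⁴

Decompose the section into non-overlapping parts with the origin at the bottom-left of its bounding rectangle.
Plate: 7.8 × 1.2, A = 9.36 in², y = 0.6 in, Ī = 1.1232 in⁴.
Hole 1 (subtracted): ⌀0.3, A = 0.070686 in², y = 0.6 in, Ī = 0.00039761 in⁴.
Hole 2 (subtracted): ⌀0.3, A = 0.070686 in², y = 0.6 in, Ī = 0.00039761 in⁴.
By symmetry the centroid is at mid-height, ȳ = 0.6 in.
All pieces are centred on the horizontal axis through the centroid, so I = ΣĪ (holes subtracted) = 1.1224 in⁴.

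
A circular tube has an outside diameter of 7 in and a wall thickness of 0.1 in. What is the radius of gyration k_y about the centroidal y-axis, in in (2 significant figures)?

Decompose the section into non-overlapping parts with the origin at the bottom-left of its bounding rectangle.
Outer circle: ⌀7, A = 38.48 in², x = 3.5 in, Ī = 117.9 in⁴.
Bore (subtracted): ⌀6.8, A = 36.32 in², x = 3.5 in, Ī = 105 in⁴.
By symmetry the centroid is at mid-width, x̄ = 3.5 in.
All pieces are centred on the centroidal y-axis, so I = ΣĪ (holes subtracted) = 12.9 in⁴.
Radius of gyration: k = √(I/A) = √(12.9 / 2.168) = 2.44 in.

k_y ≈ 2.4 in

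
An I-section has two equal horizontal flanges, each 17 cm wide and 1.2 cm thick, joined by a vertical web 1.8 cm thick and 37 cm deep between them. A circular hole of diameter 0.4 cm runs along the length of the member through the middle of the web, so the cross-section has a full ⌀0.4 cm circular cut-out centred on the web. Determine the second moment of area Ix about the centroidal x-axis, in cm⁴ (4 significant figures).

Ix ≈ 2.249 × 10⁴ cm⁴

Decompose the section into non-overlapping parts with the origin at the bottom-left of its bounding rectangle.
Bottom flange: 17 × 1.2, A = 20.4 cm², y = 0.6 cm, Ī = 2.448 cm⁴.
Web: 1.8 × 37, A = 66.6 cm², y = 19.7 cm, Ī = 7597.95 cm⁴.
Top flange: 17 × 1.2, A = 20.4 cm², y = 38.8 cm, Ī = 2.448 cm⁴.
Hole (subtracted): ⌀0.4, A = 0.125664 cm², y = 19.7 cm, Ī = 0.00125664 cm⁴.
By symmetry the centroid is at mid-height, ȳ = 19.7 cm.
Transfer each piece to the centroidal x-axis using Ī + A·d² with d = y − 19.7:
  bottom flange: d = -19.1 cm → contributes +7444.57 cm⁴
  web: d = 0 cm → contributes +7597.95 cm⁴
  top flange: d = 19.1 cm → contributes +7444.57 cm⁴
  hole: d = 0 cm → contributes −0.00125664 cm⁴
Total I = 22487.1 cm⁴.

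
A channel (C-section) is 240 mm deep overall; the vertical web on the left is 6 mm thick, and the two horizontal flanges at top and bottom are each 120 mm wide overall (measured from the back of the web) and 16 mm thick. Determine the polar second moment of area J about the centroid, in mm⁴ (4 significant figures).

J ≈ 6.042 × 10⁷ mm⁴

Break the section into simple shapes (no overlaps), measuring from the bottom-left corner of the bounding box.
Web: 6 × 240, A = 1 440 mm², y = 120 mm, Ī = 6 912 000 mm⁴.
Top flange (beyond web): 114 × 16, A = 1 824 mm², y = 232 mm, Ī = 38 912 mm⁴.
Bottom flange (beyond web): 114 × 16, A = 1 824 mm², y = 8 mm, Ī = 38 912 mm⁴.
By symmetry the centroid is at mid-height, ȳ = 120 mm.
Transfer each piece to the centroidal x-axis using Ī + A·d² with d = y − 120:
  web: d = 0 mm → contributes +6 912 000 mm⁴
  top flange (beyond web): d = 112 mm → contributes +22 919 168 mm⁴
  bottom flange (beyond web): d = -112 mm → contributes +22 919 168 mm⁴
Total I = 52 750 336 mm⁴.
For the y-axis: x̄ = 46.0189 mm.
Repeating about the centroidal y-axis gives I_y = 7 671 934 mm⁴.
Polar second moment: J = I_x + I_y = 60 422 270 mm⁴.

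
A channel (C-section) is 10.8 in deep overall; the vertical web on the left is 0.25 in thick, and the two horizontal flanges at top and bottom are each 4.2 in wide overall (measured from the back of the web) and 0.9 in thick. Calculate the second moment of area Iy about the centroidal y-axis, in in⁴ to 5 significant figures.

Treat the section as a set of non-overlapping primitives; coordinates are from the bounding-box lower-left.
Web: 0.25 × 10.8, A = 2.7 in², x = 0.125 in, Ī = 0.0140625 in⁴.
Top flange (beyond web): 3.95 × 0.9, A = 3.555 in², x = 2.225 in, Ī = 4.622241 in⁴.
Bottom flange (beyond web): 3.95 × 0.9, A = 3.555 in², x = 2.225 in, Ī = 4.622241 in⁴.
Centroid: x̄ = ΣA·x / ΣA = 1.647018 in.
Transfer each piece to the centroidal y-axis using Ī + A·d² with d = x − 1.647018:
  web: d = -1.522018 in → contributes +6.26872 in⁴
  top flange (beyond web): d = 0.5779817 in → contributes +5.809834 in⁴
  bottom flange (beyond web): d = 0.5779817 in → contributes +5.809834 in⁴
Total I = 17.88839 in⁴.

Iy ≈ 17.888 in⁴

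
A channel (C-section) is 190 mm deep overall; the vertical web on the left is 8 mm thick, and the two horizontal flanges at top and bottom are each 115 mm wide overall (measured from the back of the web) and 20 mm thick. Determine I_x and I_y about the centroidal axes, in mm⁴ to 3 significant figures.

Treat the section as a set of non-overlapping primitives; coordinates are from the bounding-box lower-left.
Web: 8 × 190, A = 1 520 mm², y = 95 mm, Ī = 4 572 667 mm⁴.
Top flange (beyond web): 107 × 20, A = 2 140 mm², y = 180 mm, Ī = 71 333 mm⁴.
Bottom flange (beyond web): 107 × 20, A = 2 140 mm², y = 10 mm, Ī = 71 333 mm⁴.
By symmetry the centroid is at mid-height, ȳ = 95 mm.
Transfer each piece to the centroidal x-axis using Ī + A·d² with d = y − 95:
  web: d = 0 mm → contributes +4 572 667 mm⁴
  top flange (beyond web): d = 85 mm → contributes +15 532 833 mm⁴
  bottom flange (beyond web): d = -85 mm → contributes +15 532 833 mm⁴
Total I = 35 638 333 mm⁴.
For the y-axis: x̄ = 46.431 mm.
Repeating about the centroidal y-axis gives I_y = 7 800 056 mm⁴.

I_x ≈ 3.56 × 10⁷ mm⁴, I_y ≈ 7.80 × 10⁶ mm⁴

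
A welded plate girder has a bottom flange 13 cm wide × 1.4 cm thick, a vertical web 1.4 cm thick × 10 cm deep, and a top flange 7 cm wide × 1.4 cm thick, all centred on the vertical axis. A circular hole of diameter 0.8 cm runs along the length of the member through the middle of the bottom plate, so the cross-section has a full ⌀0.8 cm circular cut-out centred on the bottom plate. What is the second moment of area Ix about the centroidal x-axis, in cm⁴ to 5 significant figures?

Treat the section as a set of non-overlapping primitives; coordinates are from the bounding-box lower-left.
Bottom plate: 13 × 1.4, A = 18.2 cm², y = 0.7 cm, Ī = 2.972667 cm⁴.
Web plate: 1.4 × 10, A = 14 cm², y = 6.4 cm, Ī = 116.6667 cm⁴.
Top plate: 7 × 1.4, A = 9.8 cm², y = 12.1 cm, Ī = 1.600667 cm⁴.
Hole (subtracted): ⌀0.8, A = 0.5026548 cm², y = 0.7 cm, Ī = 0.02010619 cm⁴.
Centroid: ȳ = ΣA·y / ΣA = 5.315235 cm.
Transfer each piece to the centroidal x-axis using Ī + A·d² with d = y − 5.315235:
  bottom plate: d = -4.615235 cm → contributes +390.6398 cm⁴
  web plate: d = 1.084765 cm → contributes +133.1407 cm⁴
  top plate: d = 6.784765 cm → contributes +452.7244 cm⁴
  hole: d = -4.615235 cm → contributes −10.72685 cm⁴
Total I = 965.7781 cm⁴.

Ix ≈ 965.78 cm⁴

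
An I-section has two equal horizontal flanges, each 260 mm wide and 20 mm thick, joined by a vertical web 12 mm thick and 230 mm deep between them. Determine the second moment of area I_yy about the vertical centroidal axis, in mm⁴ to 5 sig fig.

Split into non-overlapping primitives; take the origin at the lower-left of the bounding box.
Bottom flange: 260 × 20, A = 5 200 mm², x = 130 mm, Ī = 29 293 333 mm⁴.
Web: 12 × 230, A = 2 760 mm², x = 130 mm, Ī = 33 120 mm⁴.
Top flange: 260 × 20, A = 5 200 mm², x = 130 mm, Ī = 29 293 333 mm⁴.
By symmetry the centroid is at mid-width, x̄ = 130 mm.
All pieces are centred on the vertical centroidal axis, so I = ΣĪ = 58 619 787 mm⁴.

I_yy ≈ 5.8620 × 10⁷ mm⁴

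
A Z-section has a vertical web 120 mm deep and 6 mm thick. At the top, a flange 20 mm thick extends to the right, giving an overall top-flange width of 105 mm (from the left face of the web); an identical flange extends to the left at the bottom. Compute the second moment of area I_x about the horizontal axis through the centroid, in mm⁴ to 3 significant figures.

Treat the section as a set of non-overlapping primitives; coordinates are from the bounding-box lower-left.
Web: 6 × 120, A = 720 mm², y = 60 mm, Ī = 864 000 mm⁴.
Top flange (beyond web): 99 × 20, A = 1 980 mm², y = 110 mm, Ī = 66 000 mm⁴.
Bottom flange (beyond web): 99 × 20, A = 1 980 mm², y = 10 mm, Ī = 66 000 mm⁴.
Centroid: ȳ = ΣA·y / ΣA = 60 mm.
Transfer each piece to the horizontal axis through the centroid using Ī + A·d² with d = y − 60:
  web: d = 0 mm → contributes +864 000 mm⁴
  top flange (beyond web): d = 50 mm → contributes +5 016 000 mm⁴
  bottom flange (beyond web): d = -50 mm → contributes +5 016 000 mm⁴
Total I = 10 896 000 mm⁴.

I_x ≈ 1.09 × 10⁷ mm⁴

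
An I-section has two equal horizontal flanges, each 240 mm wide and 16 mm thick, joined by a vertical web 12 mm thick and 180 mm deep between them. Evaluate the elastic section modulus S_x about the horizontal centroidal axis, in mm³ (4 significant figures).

S_x ≈ 7.524 × 10⁵ mm³

Treat the section as a set of non-overlapping primitives; coordinates are from the bounding-box lower-left.
Bottom flange: 240 × 16, A = 3 840 mm², y = 8 mm, Ī = 81 920 mm⁴.
Web: 12 × 180, A = 2 160 mm², y = 106 mm, Ī = 5 832 000 mm⁴.
Top flange: 240 × 16, A = 3 840 mm², y = 204 mm, Ī = 81 920 mm⁴.
By symmetry the centroid is at mid-height, ȳ = 106 mm.
Transfer each piece to the horizontal centroidal axis using Ī + A·d² with d = y − 106:
  bottom flange: d = -98 mm → contributes +36 961 280 mm⁴
  web: d = 0 mm → contributes +5 832 000 mm⁴
  top flange: d = 98 mm → contributes +36 961 280 mm⁴
Total I = 79 754 560 mm⁴.
Extreme fibre distance c = 106 mm; S = I/c = 752 402 mm³.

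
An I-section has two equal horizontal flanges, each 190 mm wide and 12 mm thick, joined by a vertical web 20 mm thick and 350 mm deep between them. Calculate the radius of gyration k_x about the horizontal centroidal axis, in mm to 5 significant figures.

Decompose the section into non-overlapping parts with the origin at the bottom-left of its bounding rectangle.
Bottom flange: 190 × 12, A = 2 280 mm², y = 6 mm, Ī = 27 360 mm⁴.
Web: 20 × 350, A = 7 000 mm², y = 187 mm, Ī = 71 458 333 mm⁴.
Top flange: 190 × 12, A = 2 280 mm², y = 368 mm, Ī = 27 360 mm⁴.
By symmetry the centroid is at mid-height, ȳ = 187 mm.
Transfer each piece to the horizontal centroidal axis using Ī + A·d² with d = y − 187:
  bottom flange: d = -181 mm → contributes +74 722 440 mm⁴
  web: d = 0 mm → contributes +71 458 333 mm⁴
  top flange: d = 181 mm → contributes +74 722 440 mm⁴
Total I = 220 903 213 mm⁴.
Radius of gyration: k = √(I/A) = √(220 903 213 / 11 560) = 138.2363 mm.

k_x ≈ 138.24 mm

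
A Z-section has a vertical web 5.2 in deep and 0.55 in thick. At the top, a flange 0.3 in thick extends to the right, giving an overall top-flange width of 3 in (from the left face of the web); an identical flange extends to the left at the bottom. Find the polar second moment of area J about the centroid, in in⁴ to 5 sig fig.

J ≈ 19.394 in⁴

Break the section into simple shapes (no overlaps), measuring from the bottom-left corner of the bounding box.
Web: 0.55 × 5.2, A = 2.86 in², y = 2.6 in, Ī = 6.444533 in⁴.
Top flange (beyond web): 2.45 × 0.3, A = 0.735 in², y = 5.05 in, Ī = 0.0055125 in⁴.
Bottom flange (beyond web): 2.45 × 0.3, A = 0.735 in², y = 0.15 in, Ī = 0.0055125 in⁴.
Centroid: ȳ = ΣA·y / ΣA = 2.6 in.
Transfer each piece to the centroidal x-axis using Ī + A·d² with d = y − 2.6:
  web: d = 0 in → contributes +6.444533 in⁴
  top flange (beyond web): d = 2.45 in → contributes +4.41735 in⁴
  bottom flange (beyond web): d = -2.45 in → contributes +4.41735 in⁴
Total I = 15.27923 in⁴.
For the y-axis: x̄ = 2.725 in.
Repeating about the centroidal y-axis gives I_y = 4.114902 in⁴.
Polar second moment: J = I_x + I_y = 19.39414 in⁴.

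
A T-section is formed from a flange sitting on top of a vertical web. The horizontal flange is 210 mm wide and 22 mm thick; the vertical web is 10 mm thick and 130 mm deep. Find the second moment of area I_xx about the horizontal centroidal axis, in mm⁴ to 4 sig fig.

I_xx ≈ 7.877 × 10⁶ mm⁴

Decompose the section into non-overlapping parts with the origin at the bottom-left of its bounding rectangle.
Flange: 210 × 22, A = 4 620 mm², y = 141 mm, Ī = 186 340 mm⁴.
Web: 10 × 130, A = 1 300 mm², y = 65 mm, Ī = 1 830 833 mm⁴.
Centroid: ȳ = ΣA·y / ΣA = 124.311 mm.
Transfer each piece to the horizontal centroidal axis using Ī + A·d² with d = y − 124.311:
  flange: d = 16.6892 mm → contributes +1 473 144 mm⁴
  web: d = -59.3108 mm → contributes +6 403 937 mm⁴
Total I = 7 877 081 mm⁴.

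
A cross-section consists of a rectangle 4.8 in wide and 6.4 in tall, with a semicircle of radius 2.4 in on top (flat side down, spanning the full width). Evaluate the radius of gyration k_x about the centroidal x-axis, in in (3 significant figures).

Decompose the section into non-overlapping parts with the origin at the bottom-left of its bounding rectangle.
Rectangular body: 4.8 × 6.4, A = 30.72 in², y = 3.2 in, Ī = 104.86 in⁴.
Semicircular cap: semicircle r = 2.4, A = 9.0478 in², y = 7.4186 in, Ī = 3.6415 in⁴.
Centroid: ȳ = ΣA·y / ΣA = 4.1598 in.
Transfer each piece to the centroidal x-axis using Ī + A·d² with d = y − 4.1598:
  rectangular body: d = -0.95979 in → contributes +133.16 in⁴
  semicircular cap: d = 3.2588 in → contributes +99.727 in⁴
Total I = 232.88 in⁴.
Radius of gyration: k = √(I/A) = √(232.88 / 39.768) = 2.4199 in.

k_x ≈ 2.42 in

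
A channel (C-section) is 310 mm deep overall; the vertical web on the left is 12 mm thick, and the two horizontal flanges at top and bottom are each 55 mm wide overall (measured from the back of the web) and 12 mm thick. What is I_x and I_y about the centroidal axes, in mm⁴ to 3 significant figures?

Break the section into simple shapes (no overlaps), measuring from the bottom-left corner of the bounding box.
Web: 12 × 310, A = 3 720 mm², y = 155 mm, Ī = 29 791 000 mm⁴.
Top flange (beyond web): 43 × 12, A = 516 mm², y = 304 mm, Ī = 6 192 mm⁴.
Bottom flange (beyond web): 43 × 12, A = 516 mm², y = 6 mm, Ī = 6 192 mm⁴.
By symmetry the centroid is at mid-height, ȳ = 155 mm.
Transfer each piece to the centroidal x-axis using Ī + A·d² with d = y − 155:
  web: d = 0 mm → contributes +29 791 000 mm⁴
  top flange (beyond web): d = 149 mm → contributes +11 461 908 mm⁴
  bottom flange (beyond web): d = -149 mm → contributes +11 461 908 mm⁴
Total I = 52 714 816 mm⁴.
For the y-axis: x̄ = 11.972 mm.
Repeating about the centroidal y-axis gives I_y = 814 612 mm⁴.

I_x ≈ 5.27 × 10⁷ mm⁴, I_y ≈ 8.15 × 10⁵ mm⁴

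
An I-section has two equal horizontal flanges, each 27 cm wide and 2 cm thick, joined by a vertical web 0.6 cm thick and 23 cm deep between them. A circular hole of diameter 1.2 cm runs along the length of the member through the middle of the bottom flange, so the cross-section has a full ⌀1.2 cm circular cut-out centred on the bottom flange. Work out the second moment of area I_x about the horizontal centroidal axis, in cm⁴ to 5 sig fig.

Split into non-overlapping primitives; take the origin at the lower-left of the bounding box.
Bottom flange: 27 × 2, A = 54 cm², y = 1 cm, Ī = 18 cm⁴.
Web: 0.6 × 23, A = 13.8 cm², y = 13.5 cm, Ī = 608.35 cm⁴.
Top flange: 27 × 2, A = 54 cm², y = 26 cm, Ī = 18 cm⁴.
Hole (subtracted): ⌀1.2, A = 1.130973 cm², y = 1 cm, Ī = 0.1017876 cm⁴.
Centroid: ȳ = ΣA·y / ΣA = 13.61716 cm.
Transfer each piece to the horizontal centroidal axis using Ī + A·d² with d = y − 13.61716:
  bottom flange: d = -12.61716 cm → contributes +8614.403 cm⁴
  web: d = -0.1171566 cm → contributes +608.5394 cm⁴
  top flange: d = 12.38284 cm → contributes +8298.08 cm⁴
  hole: d = -12.61716 cm → contributes −180.1444 cm⁴
Total I = 17340.88 cm⁴.

I_x ≈ 1.7341 × 10⁴ cm⁴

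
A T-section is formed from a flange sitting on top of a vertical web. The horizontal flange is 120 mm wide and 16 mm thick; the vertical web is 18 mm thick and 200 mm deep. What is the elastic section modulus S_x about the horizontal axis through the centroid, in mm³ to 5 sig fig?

Decompose the section into non-overlapping parts with the origin at the bottom-left of its bounding rectangle.
Flange: 120 × 16, A = 1 920 mm², y = 208 mm, Ī = 40 960 mm⁴.
Web: 18 × 200, A = 3 600 mm², y = 100 mm, Ī = 12 000 000 mm⁴.
Centroid: ȳ = ΣA·y / ΣA = 137.5652 mm.
Transfer each piece to the horizontal axis through the centroid using Ī + A·d² with d = y − 137.5652:
  flange: d = 70.43478 mm → contributes +9 566 193 mm⁴
  web: d = -37.56522 mm → contributes +17 080 124 mm⁴
Total I = 26 646 317 mm⁴.
Extreme fibre distance c = 137.5652 mm; S = I/c = 193699.5 mm³.

S_x ≈ 1.9370 × 10⁵ mm³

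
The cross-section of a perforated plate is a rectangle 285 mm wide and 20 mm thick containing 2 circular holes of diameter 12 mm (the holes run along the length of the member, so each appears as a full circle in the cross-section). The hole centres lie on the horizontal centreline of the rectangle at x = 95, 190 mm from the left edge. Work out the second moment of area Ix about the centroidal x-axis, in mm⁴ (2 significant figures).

Ix ≈ 1.9 × 10⁵ mm⁴

Split into non-overlapping primitives; take the origin at the lower-left of the bounding box.
Plate: 285 × 20, A = 5 700 mm², y = 10 mm, Ī = 190 000 mm⁴.
Hole 1 (subtracted): ⌀12, A = 113.1 mm², y = 10 mm, Ī = 1 018 mm⁴.
Hole 2 (subtracted): ⌀12, A = 113.1 mm², y = 10 mm, Ī = 1 018 mm⁴.
By symmetry the centroid is at mid-height, ȳ = 10 mm.
All pieces are centred on the centroidal x-axis, so I = ΣĪ (holes subtracted) = 187 964 mm⁴.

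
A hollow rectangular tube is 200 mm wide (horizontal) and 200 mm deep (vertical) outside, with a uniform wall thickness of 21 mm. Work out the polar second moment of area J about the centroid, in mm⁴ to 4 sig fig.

Break the section into simple shapes (no overlaps), measuring from the bottom-left corner of the bounding box.
Outer rectangle: 200 × 200, A = 40 000 mm², y = 100 mm, Ī = 133 333 333 mm⁴.
Inner void (subtracted): 158 × 158, A = 24 964 mm², y = 100 mm, Ī = 51 933 441 mm⁴.
By symmetry the centroid is at mid-height, ȳ = 100 mm.
All pieces are centred on the centroidal x-axis, so I = ΣĪ (holes subtracted) = 81 399 892 mm⁴.
Repeating about the centroidal y-axis gives I_y = 81 399 892 mm⁴.
Polar second moment: J = I_x + I_y = 162 799 784 mm⁴.

J ≈ 1.628 × 10⁸ mm⁴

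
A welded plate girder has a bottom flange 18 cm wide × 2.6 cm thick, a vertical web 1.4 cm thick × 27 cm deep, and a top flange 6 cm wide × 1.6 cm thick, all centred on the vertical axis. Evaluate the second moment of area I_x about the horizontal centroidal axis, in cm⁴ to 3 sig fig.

I_x ≈ 1.13 × 10⁴ cm⁴

Decompose the section into non-overlapping parts with the origin at the bottom-left of its bounding rectangle.
Bottom plate: 18 × 2.6, A = 46.8 cm², y = 1.3 cm, Ī = 26.364 cm⁴.
Web plate: 1.4 × 27, A = 37.8 cm², y = 16.1 cm, Ī = 2296.4 cm⁴.
Top plate: 6 × 1.6, A = 9.6 cm², y = 30.4 cm, Ī = 2.048 cm⁴.
Centroid: ȳ = ΣA·y / ΣA = 10.204 cm.
Transfer each piece to the horizontal centroidal axis using Ī + A·d² with d = y − 10.204:
  bottom plate: d = -8.9045 cm → contributes +3737.1 cm⁴
  web plate: d = 5.8955 cm → contributes +3610.2 cm⁴
  top plate: d = 20.196 cm → contributes +3917.5 cm⁴
Total I = 11 265 cm⁴.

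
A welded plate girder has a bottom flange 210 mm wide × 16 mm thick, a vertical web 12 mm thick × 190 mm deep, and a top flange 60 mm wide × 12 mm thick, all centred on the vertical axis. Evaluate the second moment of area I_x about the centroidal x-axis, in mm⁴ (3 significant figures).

I_x ≈ 3.82 × 10⁷ mm⁴

Decompose the section into non-overlapping parts with the origin at the bottom-left of its bounding rectangle.
Bottom plate: 210 × 16, A = 3 360 mm², y = 8 mm, Ī = 71 680 mm⁴.
Web plate: 12 × 190, A = 2 280 mm², y = 111 mm, Ī = 6 859 000 mm⁴.
Top plate: 60 × 12, A = 720 mm², y = 212 mm, Ī = 8 640 mm⁴.
Centroid: ȳ = ΣA·y / ΣA = 68.019 mm.
Transfer each piece to the centroidal x-axis using Ī + A·d² with d = y − 68.019:
  bottom plate: d = -60.019 mm → contributes +12 175 289 mm⁴
  web plate: d = 42.981 mm → contributes +11 071 021 mm⁴
  top plate: d = 143.98 mm → contributes +14 934 648 mm⁴
Total I = 38 180 958 mm⁴.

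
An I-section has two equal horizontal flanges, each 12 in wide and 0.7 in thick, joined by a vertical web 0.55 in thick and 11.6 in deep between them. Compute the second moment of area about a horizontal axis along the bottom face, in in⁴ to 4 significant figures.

Treat the section as a set of non-overlapping primitives; coordinates are from the bounding-box lower-left.
Bottom flange: 12 × 0.7, A = 8.4 in², y = 0.35 in, Ī = 0.343 in⁴.
Web: 0.55 × 11.6, A = 6.38 in², y = 6.5 in, Ī = 71.5411 in⁴.
Top flange: 12 × 0.7, A = 8.4 in², y = 12.65 in, Ī = 0.343 in⁴.
Transfer each piece to a horizontal axis along the bottom face using Ī + A·d² with d = y − 0:
  bottom flange: d = 0.35 in → contributes +1.372 in⁴
  web: d = 6.5 in → contributes +341.096 in⁴
  top flange: d = 12.65 in → contributes +1344.53 in⁴
Total I = 1 687 in⁴.

I_base ≈ 1687 in⁴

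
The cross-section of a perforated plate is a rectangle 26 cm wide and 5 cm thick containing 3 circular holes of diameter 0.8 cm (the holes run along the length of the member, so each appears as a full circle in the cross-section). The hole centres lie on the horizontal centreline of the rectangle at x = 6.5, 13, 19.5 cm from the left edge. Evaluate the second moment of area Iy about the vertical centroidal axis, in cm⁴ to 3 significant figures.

Iy ≈ 7280 cm⁴

Decompose the section into non-overlapping parts with the origin at the bottom-left of its bounding rectangle.
Plate: 26 × 5, A = 130 cm², x = 13 cm, Ī = 7323.3 cm⁴.
Hole 1 (subtracted): ⌀0.8, A = 0.50265 cm², x = 6.5 cm, Ī = 0.020106 cm⁴.
Hole 2 (subtracted): ⌀0.8, A = 0.50265 cm², x = 13 cm, Ī = 0.020106 cm⁴.
Hole 3 (subtracted): ⌀0.8, A = 0.50265 cm², x = 19.5 cm, Ī = 0.020106 cm⁴.
By symmetry the centroid is at mid-width, x̄ = 13 cm.
Transfer each piece to the vertical centroidal axis using Ī + A·d² with d = x − 13:
  plate: d = 0 cm → contributes +7323.3 cm⁴
  hole 1: d = -6.5 cm → contributes −21.257 cm⁴
  hole 2: d = 0 cm → contributes −0.020106 cm⁴
  hole 3: d = 6.5 cm → contributes −21.257 cm⁴
Total I = 7280.8 cm⁴.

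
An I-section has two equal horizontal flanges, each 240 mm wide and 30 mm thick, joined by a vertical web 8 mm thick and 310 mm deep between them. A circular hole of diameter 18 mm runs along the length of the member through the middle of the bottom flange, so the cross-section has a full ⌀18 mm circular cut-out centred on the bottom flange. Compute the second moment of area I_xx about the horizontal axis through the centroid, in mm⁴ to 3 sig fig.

Treat the section as a set of non-overlapping primitives; coordinates are from the bounding-box lower-left.
Bottom flange: 240 × 30, A = 7 200 mm², y = 15 mm, Ī = 540 000 mm⁴.
Web: 8 × 310, A = 2 480 mm², y = 185 mm, Ī = 19 860 667 mm⁴.
Top flange: 240 × 30, A = 7 200 mm², y = 355 mm, Ī = 540 000 mm⁴.
Hole (subtracted): ⌀18, A = 254.47 mm², y = 15 mm, Ī = 5 153 mm⁴.
Centroid: ȳ = ΣA·y / ΣA = 187.6 mm.
Transfer each piece to the horizontal axis through the centroid using Ī + A·d² with d = y − 187.6:
  bottom flange: d = -172.6 mm → contributes +215 038 458 mm⁴
  web: d = -2.602 mm → contributes +19 877 457 mm⁴
  top flange: d = 167.4 mm → contributes +202 299 037 mm⁴
  hole: d = -172.6 mm → contributes −7 586 154 mm⁴
Total I = 429 628 797 mm⁴.

I_xx ≈ 4.30 × 10⁸ mm⁴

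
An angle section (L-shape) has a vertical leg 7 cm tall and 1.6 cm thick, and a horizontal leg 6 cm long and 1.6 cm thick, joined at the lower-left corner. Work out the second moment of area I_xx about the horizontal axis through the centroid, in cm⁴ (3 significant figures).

I_xx ≈ 78.7 cm⁴

Split into non-overlapping primitives; take the origin at the lower-left of the bounding box.
Vertical leg: 1.6 × 7, A = 11.2 cm², y = 3.5 cm, Ī = 45.733 cm⁴.
Horizontal leg (remainder): 4.4 × 1.6, A = 7.04 cm², y = 0.8 cm, Ī = 1.5019 cm⁴.
Centroid: ȳ = ΣA·y / ΣA = 2.4579 cm.
Transfer each piece to the horizontal axis through the centroid using Ī + A·d² with d = y − 2.4579:
  vertical leg: d = 1.0421 cm → contributes +57.896 cm⁴
  horizontal leg (remainder): d = -1.6579 cm → contributes +20.852 cm⁴
Total I = 78.748 cm⁴.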